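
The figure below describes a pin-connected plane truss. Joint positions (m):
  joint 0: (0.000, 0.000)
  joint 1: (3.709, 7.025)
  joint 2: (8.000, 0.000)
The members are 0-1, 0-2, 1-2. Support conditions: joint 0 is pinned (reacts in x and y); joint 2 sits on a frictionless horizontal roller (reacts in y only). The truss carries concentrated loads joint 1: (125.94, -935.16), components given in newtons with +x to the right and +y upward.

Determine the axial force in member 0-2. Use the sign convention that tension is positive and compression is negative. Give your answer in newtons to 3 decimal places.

332.380

N=3 nodes, M=3 members, R=3 reactions → 2N=6, M+R=6
member 0 (0-1): L=7.9440, (cx,cy)=(0.4669,0.8843)
member 1 (0-2): L=8.0000, (cx,cy)=(1.0000,0.0000)
member 2 (1-2): L=8.2318, (cx,cy)=(0.5213,-0.8534)
solve A·x = −loads:
  F[0-1] = -442.1567 N (compression)
  F[0-2] = +332.3797 N (tension)
  F[1-2] = -637.6367 N (compression)
  Rx@0 = -125.9400 N
  Ry@0 = +391.0054 N
  Ry@2 = +544.1546 N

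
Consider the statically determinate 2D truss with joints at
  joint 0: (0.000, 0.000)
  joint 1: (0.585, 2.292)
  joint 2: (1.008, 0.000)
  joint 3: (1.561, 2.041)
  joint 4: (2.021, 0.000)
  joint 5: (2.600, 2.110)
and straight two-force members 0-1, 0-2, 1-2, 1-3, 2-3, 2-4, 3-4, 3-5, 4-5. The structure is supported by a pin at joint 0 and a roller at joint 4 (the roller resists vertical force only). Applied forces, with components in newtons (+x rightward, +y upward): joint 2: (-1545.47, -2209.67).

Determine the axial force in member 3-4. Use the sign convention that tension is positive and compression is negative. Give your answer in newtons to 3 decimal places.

-1129.746

N=6 nodes, M=9 members, R=3 reactions → 2N=12, M+R=12
member 0 (0-1): L=2.3655, (cx,cy)=(0.2473,0.9689)
member 1 (0-2): L=1.0080, (cx,cy)=(1.0000,0.0000)
member 2 (1-2): L=2.3307, (cx,cy)=(0.1815,-0.9834)
member 3 (1-3): L=1.0078, (cx,cy)=(0.9685,-0.2491)
member 4 (2-3): L=2.1146, (cx,cy)=(0.2615,0.9652)
member 5 (2-4): L=1.0130, (cx,cy)=(1.0000,0.0000)
member 6 (3-4): L=2.0922, (cx,cy)=(0.2199,-0.9755)
member 7 (3-5): L=1.0413, (cx,cy)=(0.9978,0.0663)
member 8 (4-5): L=2.1880, (cx,cy)=(0.2646,0.9644)
solve A·x = −loads:
  F[0-1] = -1143.0756 N (compression)
  F[0-2] = -1262.7791 N (compression)
  F[1-2] = +1260.0034 N (tension)
  F[1-3] = -528.0085 N (compression)
  F[2-3] = +1005.5872 N (tension)
  F[2-4] = +248.3913 N (tension)
  F[3-4] = -1129.7461 N (compression)
  F[3-5] = -0.0000 N (tension)
  F[4-5] = +0.0000 N (tension)
  Rx@0 = +1545.4700 N
  Ry@0 = +1107.5684 N
  Ry@4 = +1102.1016 N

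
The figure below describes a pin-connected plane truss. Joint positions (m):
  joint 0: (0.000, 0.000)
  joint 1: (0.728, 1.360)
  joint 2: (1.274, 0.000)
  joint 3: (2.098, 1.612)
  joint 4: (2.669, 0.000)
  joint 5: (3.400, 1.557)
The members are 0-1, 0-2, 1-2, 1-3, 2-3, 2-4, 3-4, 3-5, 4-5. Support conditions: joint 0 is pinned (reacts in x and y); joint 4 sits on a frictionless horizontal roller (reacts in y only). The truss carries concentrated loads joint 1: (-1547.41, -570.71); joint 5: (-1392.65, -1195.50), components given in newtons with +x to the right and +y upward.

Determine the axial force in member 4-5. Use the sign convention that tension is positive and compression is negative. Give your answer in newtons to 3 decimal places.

N=6 nodes, M=9 members, R=3 reactions → 2N=12, M+R=12
member 0 (0-1): L=1.5426, (cx,cy)=(0.4719,0.8816)
member 1 (0-2): L=1.2740, (cx,cy)=(1.0000,0.0000)
member 2 (1-2): L=1.4655, (cx,cy)=(0.3726,-0.9280)
member 3 (1-3): L=1.3930, (cx,cy)=(0.9835,0.1809)
member 4 (2-3): L=1.8104, (cx,cy)=(0.4551,0.8904)
member 5 (2-4): L=1.3950, (cx,cy)=(1.0000,0.0000)
member 6 (3-4): L=1.7101, (cx,cy)=(0.3339,-0.9426)
member 7 (3-5): L=1.3032, (cx,cy)=(0.9991,-0.0422)
member 8 (4-5): L=1.7201, (cx,cy)=(0.4250,0.9052)
solve A·x = −loads:
  F[0-1] = -1915.2211 N (compression)
  F[0-2] = -2036.2029 N (compression)
  F[1-2] = +1240.4876 N (tension)
  F[1-3] = +184.4314 N (tension)
  F[2-3] = -1292.8572 N (compression)
  F[2-4] = -985.5944 N (compression)
  F[3-4] = +1222.4020 N (tension)
  F[3-5] = -815.9310 N (compression)
  F[4-5] = -1358.7448 N (compression)
  Rx@0 = +2940.0600 N
  Ry@0 = +1688.5243 N
  Ry@4 = +77.6857 N

-1358.745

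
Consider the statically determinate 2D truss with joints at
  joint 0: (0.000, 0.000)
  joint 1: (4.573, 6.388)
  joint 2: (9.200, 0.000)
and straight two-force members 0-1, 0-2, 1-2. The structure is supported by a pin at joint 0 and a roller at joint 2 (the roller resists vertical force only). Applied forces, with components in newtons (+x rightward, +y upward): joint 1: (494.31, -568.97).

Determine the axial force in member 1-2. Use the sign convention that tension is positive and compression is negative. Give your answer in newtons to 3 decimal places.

-773.011

N=3 nodes, M=3 members, R=3 reactions → 2N=6, M+R=6
member 0 (0-1): L=7.8561, (cx,cy)=(0.5821,0.8131)
member 1 (0-2): L=9.2000, (cx,cy)=(1.0000,0.0000)
member 2 (1-2): L=7.8877, (cx,cy)=(0.5866,-0.8099)
solve A·x = −loads:
  F[0-1] = +70.1841 N (tension)
  F[0-2] = +453.4563 N (tension)
  F[1-2] = -773.0114 N (compression)
  Rx@0 = -494.3100 N
  Ry@0 = -57.0683 N
  Ry@2 = +626.0383 N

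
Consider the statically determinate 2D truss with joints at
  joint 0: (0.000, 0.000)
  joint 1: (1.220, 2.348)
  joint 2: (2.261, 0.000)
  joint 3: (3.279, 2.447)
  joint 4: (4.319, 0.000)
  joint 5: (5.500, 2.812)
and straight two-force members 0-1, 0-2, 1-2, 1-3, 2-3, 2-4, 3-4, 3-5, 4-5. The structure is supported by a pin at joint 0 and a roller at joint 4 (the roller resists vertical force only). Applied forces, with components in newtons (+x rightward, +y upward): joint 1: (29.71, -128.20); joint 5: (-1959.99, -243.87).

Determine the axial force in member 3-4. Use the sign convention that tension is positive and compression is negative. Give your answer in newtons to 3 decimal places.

900.928

N=6 nodes, M=9 members, R=3 reactions → 2N=12, M+R=12
member 0 (0-1): L=2.6460, (cx,cy)=(0.4611,0.8874)
member 1 (0-2): L=2.2610, (cx,cy)=(1.0000,0.0000)
member 2 (1-2): L=2.5684, (cx,cy)=(0.4053,-0.9142)
member 3 (1-3): L=2.0614, (cx,cy)=(0.9988,0.0480)
member 4 (2-3): L=2.6503, (cx,cy)=(0.3841,0.9233)
member 5 (2-4): L=2.0580, (cx,cy)=(1.0000,0.0000)
member 6 (3-4): L=2.6588, (cx,cy)=(0.3911,-0.9203)
member 7 (3-5): L=2.2508, (cx,cy)=(0.9868,0.1622)
member 8 (4-5): L=3.0499, (cx,cy)=(0.3872,0.9220)
solve A·x = −loads:
  F[0-1] = -1448.3940 N (compression)
  F[0-2] = -1262.4732 N (compression)
  F[1-2] = +1203.3361 N (tension)
  F[1-3] = -1186.6072 N (compression)
  F[2-3] = -1191.4650 N (compression)
  F[2-4] = -317.1029 N (compression)
  F[3-4] = +900.9279 N (tension)
  F[3-5] = -2022.0484 N (compression)
  F[4-5] = +91.1463 N (tension)
  Rx@0 = +1930.2800 N
  Ry@0 = +1285.2545 N
  Ry@4 = -913.1845 N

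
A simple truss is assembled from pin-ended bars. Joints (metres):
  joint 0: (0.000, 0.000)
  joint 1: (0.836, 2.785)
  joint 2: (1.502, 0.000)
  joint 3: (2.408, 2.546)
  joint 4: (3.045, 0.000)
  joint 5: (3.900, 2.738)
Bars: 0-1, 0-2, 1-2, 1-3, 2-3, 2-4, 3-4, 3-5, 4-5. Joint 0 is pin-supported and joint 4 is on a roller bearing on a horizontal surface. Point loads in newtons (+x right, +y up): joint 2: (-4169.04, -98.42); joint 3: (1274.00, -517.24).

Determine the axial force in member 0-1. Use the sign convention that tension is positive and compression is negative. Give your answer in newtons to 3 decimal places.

N=6 nodes, M=9 members, R=3 reactions → 2N=12, M+R=12
member 0 (0-1): L=2.9078, (cx,cy)=(0.2875,0.9578)
member 1 (0-2): L=1.5020, (cx,cy)=(1.0000,0.0000)
member 2 (1-2): L=2.8635, (cx,cy)=(0.2326,-0.9726)
member 3 (1-3): L=1.5901, (cx,cy)=(0.9886,-0.1503)
member 4 (2-3): L=2.7024, (cx,cy)=(0.3353,0.9421)
member 5 (2-4): L=1.5430, (cx,cy)=(1.0000,0.0000)
member 6 (3-4): L=2.6245, (cx,cy)=(0.2427,-0.9701)
member 7 (3-5): L=1.5043, (cx,cy)=(0.9918,0.1276)
member 8 (4-5): L=2.8684, (cx,cy)=(0.2981,0.9545)
solve A·x = −loads:
  F[0-1] = +947.1352 N (tension)
  F[0-2] = -3167.3467 N (compression)
  F[1-2] = -1012.0888 N (compression)
  F[1-3] = +513.5329 N (tension)
  F[2-3] = +1149.2666 N (tension)
  F[2-4] = +381.0006 N (tension)
  F[3-4] = -1569.7452 N (compression)
  F[3-5] = -0.0000 N (tension)
  F[4-5] = -0.0000 N (tension)
  Rx@0 = +2895.0400 N
  Ry@0 = -907.1462 N
  Ry@4 = +1522.8062 N

947.135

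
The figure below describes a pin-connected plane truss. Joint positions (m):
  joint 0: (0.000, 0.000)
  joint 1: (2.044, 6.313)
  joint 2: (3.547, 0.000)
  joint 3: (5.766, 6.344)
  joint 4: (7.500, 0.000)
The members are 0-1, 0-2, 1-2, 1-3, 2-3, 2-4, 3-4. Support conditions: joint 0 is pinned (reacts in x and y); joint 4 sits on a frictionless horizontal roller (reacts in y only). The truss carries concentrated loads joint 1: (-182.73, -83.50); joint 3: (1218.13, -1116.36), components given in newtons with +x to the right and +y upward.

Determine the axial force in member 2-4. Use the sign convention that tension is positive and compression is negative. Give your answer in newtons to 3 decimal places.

480.398

N=5 nodes, M=7 members, R=3 reactions → 2N=10, M+R=10
member 0 (0-1): L=6.6357, (cx,cy)=(0.3080,0.9514)
member 1 (0-2): L=3.5470, (cx,cy)=(1.0000,0.0000)
member 2 (1-2): L=6.4895, (cx,cy)=(0.2316,-0.9728)
member 3 (1-3): L=3.7221, (cx,cy)=(1.0000,0.0083)
member 4 (2-3): L=6.7209, (cx,cy)=(0.3302,0.9439)
member 5 (2-4): L=3.9530, (cx,cy)=(1.0000,0.0000)
member 6 (3-4): L=6.5767, (cx,cy)=(0.2637,-0.9646)
solve A·x = −loads:
  F[0-1] = +586.2245 N (tension)
  F[0-2] = +854.8235 N (tension)
  F[1-2] = -654.7333 N (compression)
  F[1-3] = +514.9649 N (tension)
  F[2-3] = +674.7697 N (tension)
  F[2-4] = +480.3977 N (tension)
  F[3-4] = -1822.0506 N (compression)
  Rx@0 = -1035.4000 N
  Ry@0 = -557.7197 N
  Ry@4 = +1757.5797 N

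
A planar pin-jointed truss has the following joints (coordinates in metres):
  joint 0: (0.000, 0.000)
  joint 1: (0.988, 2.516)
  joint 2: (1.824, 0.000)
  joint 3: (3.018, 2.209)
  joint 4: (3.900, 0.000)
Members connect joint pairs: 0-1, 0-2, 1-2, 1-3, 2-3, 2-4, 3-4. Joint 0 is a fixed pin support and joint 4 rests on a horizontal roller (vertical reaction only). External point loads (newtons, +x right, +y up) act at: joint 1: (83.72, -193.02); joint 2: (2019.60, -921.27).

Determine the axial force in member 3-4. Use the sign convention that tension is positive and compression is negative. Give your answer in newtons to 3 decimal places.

N=5 nodes, M=7 members, R=3 reactions → 2N=10, M+R=10
member 0 (0-1): L=2.7030, (cx,cy)=(0.3655,0.9308)
member 1 (0-2): L=1.8240, (cx,cy)=(1.0000,0.0000)
member 2 (1-2): L=2.6513, (cx,cy)=(0.3153,-0.9490)
member 3 (1-3): L=2.0531, (cx,cy)=(0.9888,-0.1495)
member 4 (2-3): L=2.5110, (cx,cy)=(0.4755,0.8797)
member 5 (2-4): L=2.0760, (cx,cy)=(1.0000,0.0000)
member 6 (3-4): L=2.3786, (cx,cy)=(0.3708,-0.9287)
solve A·x = −loads:
  F[0-1] = -623.6648 N (compression)
  F[0-2] = +2331.2788 N (tension)
  F[1-2] = +482.2226 N (tension)
  F[1-3] = -469.0075 N (compression)
  F[2-3] = +527.0433 N (tension)
  F[2-4] = +213.1251 N (tension)
  F[3-4] = -574.7546 N (compression)
  Rx@0 = -2103.3200 N
  Ry@0 = +580.5106 N
  Ry@4 = +533.7794 N

-574.755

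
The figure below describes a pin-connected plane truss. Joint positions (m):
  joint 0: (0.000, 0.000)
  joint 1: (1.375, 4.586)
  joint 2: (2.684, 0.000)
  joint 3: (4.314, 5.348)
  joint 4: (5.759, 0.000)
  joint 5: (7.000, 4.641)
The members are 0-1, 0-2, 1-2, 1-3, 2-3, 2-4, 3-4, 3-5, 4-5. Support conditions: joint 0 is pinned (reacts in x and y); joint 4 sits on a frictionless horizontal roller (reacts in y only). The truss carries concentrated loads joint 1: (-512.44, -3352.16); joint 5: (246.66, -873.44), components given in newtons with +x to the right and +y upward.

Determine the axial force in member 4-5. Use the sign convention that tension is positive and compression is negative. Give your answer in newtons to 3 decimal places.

-781.889

N=6 nodes, M=9 members, R=3 reactions → 2N=12, M+R=12
member 0 (0-1): L=4.7877, (cx,cy)=(0.2872,0.9579)
member 1 (0-2): L=2.6840, (cx,cy)=(1.0000,0.0000)
member 2 (1-2): L=4.7692, (cx,cy)=(0.2745,-0.9616)
member 3 (1-3): L=3.0362, (cx,cy)=(0.9680,0.2510)
member 4 (2-3): L=5.5909, (cx,cy)=(0.2915,0.9566)
member 5 (2-4): L=3.0750, (cx,cy)=(1.0000,0.0000)
member 6 (3-4): L=5.5398, (cx,cy)=(0.2608,-0.9654)
member 7 (3-5): L=2.7775, (cx,cy)=(0.9671,-0.2545)
member 8 (4-5): L=4.8041, (cx,cy)=(0.2583,0.9661)
solve A·x = −loads:
  F[0-1] = -2686.0394 N (compression)
  F[0-2] = +505.6360 N (tension)
  F[1-2] = -819.5749 N (compression)
  F[1-3] = -35.1507 N (compression)
  F[2-3] = +823.8917 N (tension)
  F[2-4] = +40.4834 N (tension)
  F[3-4] = -929.5461 N (compression)
  F[3-5] = +463.9215 N (tension)
  F[4-5] = -781.8889 N (compression)
  Rx@0 = +265.7800 N
  Ry@0 = +2572.8826 N
  Ry@4 = +1652.7174 N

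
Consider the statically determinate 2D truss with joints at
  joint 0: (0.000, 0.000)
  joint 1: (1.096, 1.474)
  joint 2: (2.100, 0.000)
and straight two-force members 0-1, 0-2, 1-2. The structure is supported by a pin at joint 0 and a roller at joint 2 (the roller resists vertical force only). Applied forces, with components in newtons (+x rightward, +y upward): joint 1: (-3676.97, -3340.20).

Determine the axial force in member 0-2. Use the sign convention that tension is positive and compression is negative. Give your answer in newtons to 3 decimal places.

N=3 nodes, M=3 members, R=3 reactions → 2N=6, M+R=6
member 0 (0-1): L=1.8368, (cx,cy)=(0.5967,0.8025)
member 1 (0-2): L=2.1000, (cx,cy)=(1.0000,0.0000)
member 2 (1-2): L=1.7834, (cx,cy)=(0.5630,-0.8265)
solve A·x = −loads:
  F[0-1] = -5206.1594 N (compression)
  F[0-2] = -570.5339 N (compression)
  F[1-2] = +1013.4645 N (tension)
  Rx@0 = +3676.9700 N
  Ry@0 = +4177.8165 N
  Ry@2 = -837.6165 N

-570.534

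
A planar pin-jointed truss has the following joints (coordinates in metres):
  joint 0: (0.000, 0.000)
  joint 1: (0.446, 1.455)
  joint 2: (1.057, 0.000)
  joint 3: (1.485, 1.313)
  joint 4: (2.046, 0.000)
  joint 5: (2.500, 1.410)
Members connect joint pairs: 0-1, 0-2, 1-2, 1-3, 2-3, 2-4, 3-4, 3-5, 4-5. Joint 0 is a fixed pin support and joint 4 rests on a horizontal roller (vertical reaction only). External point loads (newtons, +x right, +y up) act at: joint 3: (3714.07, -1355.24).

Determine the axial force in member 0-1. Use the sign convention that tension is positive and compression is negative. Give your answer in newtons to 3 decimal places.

2104.265

N=6 nodes, M=9 members, R=3 reactions → 2N=12, M+R=12
member 0 (0-1): L=1.5218, (cx,cy)=(0.2931,0.9561)
member 1 (0-2): L=1.0570, (cx,cy)=(1.0000,0.0000)
member 2 (1-2): L=1.5781, (cx,cy)=(0.3872,-0.9220)
member 3 (1-3): L=1.0487, (cx,cy)=(0.9908,-0.1354)
member 4 (2-3): L=1.3810, (cx,cy)=(0.3099,0.9508)
member 5 (2-4): L=0.9890, (cx,cy)=(1.0000,0.0000)
member 6 (3-4): L=1.4278, (cx,cy)=(0.3929,-0.9196)
member 7 (3-5): L=1.0196, (cx,cy)=(0.9955,0.0951)
member 8 (4-5): L=1.4813, (cx,cy)=(0.3065,0.9519)
solve A·x = −loads:
  F[0-1] = +2104.2652 N (tension)
  F[0-2] = +3097.3733 N (tension)
  F[1-2] = -2411.8966 N (compression)
  F[1-3] = +1564.9454 N (tension)
  F[2-3] = +2338.9443 N (tension)
  F[2-4] = +1438.6506 N (tension)
  F[3-4] = -3661.5761 N (compression)
  F[3-5] = -0.0000 N (tension)
  F[4-5] = +0.0000 N (tension)
  Rx@0 = -3714.0700 N
  Ry@0 = -2011.8691 N
  Ry@4 = +3367.1091 N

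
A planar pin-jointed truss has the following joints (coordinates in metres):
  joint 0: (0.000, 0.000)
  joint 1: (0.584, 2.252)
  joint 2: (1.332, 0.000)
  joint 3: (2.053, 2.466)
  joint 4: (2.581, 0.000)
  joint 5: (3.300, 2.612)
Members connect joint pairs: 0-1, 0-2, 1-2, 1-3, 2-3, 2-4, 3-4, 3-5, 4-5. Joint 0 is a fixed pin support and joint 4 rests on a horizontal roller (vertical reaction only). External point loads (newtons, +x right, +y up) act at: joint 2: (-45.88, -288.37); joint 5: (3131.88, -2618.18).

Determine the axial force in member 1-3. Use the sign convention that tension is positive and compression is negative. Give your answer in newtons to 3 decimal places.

N=6 nodes, M=9 members, R=3 reactions → 2N=12, M+R=12
member 0 (0-1): L=2.3265, (cx,cy)=(0.2510,0.9680)
member 1 (0-2): L=1.3320, (cx,cy)=(1.0000,0.0000)
member 2 (1-2): L=2.3730, (cx,cy)=(0.3152,-0.9490)
member 3 (1-3): L=1.4845, (cx,cy)=(0.9896,0.1442)
member 4 (2-3): L=2.5692, (cx,cy)=(0.2806,0.9598)
member 5 (2-4): L=1.2490, (cx,cy)=(1.0000,0.0000)
member 6 (3-4): L=2.5219, (cx,cy)=(0.2094,-0.9778)
member 7 (3-5): L=1.2555, (cx,cy)=(0.9932,0.1163)
member 8 (4-5): L=2.7092, (cx,cy)=(0.2654,0.9641)
solve A·x = −loads:
  F[0-1] = +3883.6547 N (tension)
  F[0-2] = +2111.1179 N (tension)
  F[1-2] = -3635.6849 N (compression)
  F[1-3] = +2143.2956 N (tension)
  F[2-3] = +3895.2305 N (tension)
  F[2-4] = -82.1383 N (compression)
  F[3-4] = -3662.7674 N (compression)
  F[3-5] = +4008.0715 N (tension)
  F[4-5] = -3198.9831 N (compression)
  Rx@0 = -3086.0000 N
  Ry@0 = -3759.3056 N
  Ry@4 = +6665.8556 N

2143.296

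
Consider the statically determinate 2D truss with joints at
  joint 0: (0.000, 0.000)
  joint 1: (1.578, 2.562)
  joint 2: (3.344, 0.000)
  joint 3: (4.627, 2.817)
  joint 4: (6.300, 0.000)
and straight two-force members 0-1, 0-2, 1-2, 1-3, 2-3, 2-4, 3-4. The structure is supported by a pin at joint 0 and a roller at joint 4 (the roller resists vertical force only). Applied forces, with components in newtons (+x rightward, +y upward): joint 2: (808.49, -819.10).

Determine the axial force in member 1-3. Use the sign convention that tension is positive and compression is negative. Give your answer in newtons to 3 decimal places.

-475.948

N=5 nodes, M=7 members, R=3 reactions → 2N=10, M+R=10
member 0 (0-1): L=3.0090, (cx,cy)=(0.5244,0.8515)
member 1 (0-2): L=3.3440, (cx,cy)=(1.0000,0.0000)
member 2 (1-2): L=3.1117, (cx,cy)=(0.5675,-0.8233)
member 3 (1-3): L=3.0596, (cx,cy)=(0.9965,0.0833)
member 4 (2-3): L=3.0954, (cx,cy)=(0.4145,0.9101)
member 5 (2-4): L=2.9560, (cx,cy)=(1.0000,0.0000)
member 6 (3-4): L=3.2763, (cx,cy)=(0.5106,-0.8598)
solve A·x = −loads:
  F[0-1] = -451.3778 N (compression)
  F[0-2] = +1045.2066 N (tension)
  F[1-2] = +418.6082 N (tension)
  F[1-3] = -475.9484 N (compression)
  F[2-3] = +521.3304 N (tension)
  F[2-4] = +258.2092 N (tension)
  F[3-4] = -505.6675 N (compression)
  Rx@0 = -808.4900 N
  Ry@0 = +384.3269 N
  Ry@4 = +434.7731 N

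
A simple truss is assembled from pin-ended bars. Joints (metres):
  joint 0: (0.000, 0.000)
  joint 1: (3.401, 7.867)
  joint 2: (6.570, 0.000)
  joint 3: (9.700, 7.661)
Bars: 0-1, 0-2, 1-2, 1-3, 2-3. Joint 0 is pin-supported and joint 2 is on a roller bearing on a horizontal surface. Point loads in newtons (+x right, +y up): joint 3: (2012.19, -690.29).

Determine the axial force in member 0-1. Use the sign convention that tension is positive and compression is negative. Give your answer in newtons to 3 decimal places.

2914.476

N=4 nodes, M=5 members, R=3 reactions → 2N=8, M+R=8
member 0 (0-1): L=8.5707, (cx,cy)=(0.3968,0.9179)
member 1 (0-2): L=6.5700, (cx,cy)=(1.0000,0.0000)
member 2 (1-2): L=8.4813, (cx,cy)=(0.3736,-0.9276)
member 3 (1-3): L=6.3024, (cx,cy)=(0.9995,-0.0327)
member 4 (2-3): L=8.2757, (cx,cy)=(0.3782,0.9257)
solve A·x = −loads:
  F[0-1] = +2914.4761 N (tension)
  F[0-2] = +855.6730 N (tension)
  F[1-2] = -2963.9007 N (compression)
  F[1-3] = +2265.1773 N (tension)
  F[2-3] = -665.6995 N (compression)
  Rx@0 = -2012.1900 N
  Ry@0 = -2675.1895 N
  Ry@2 = +3365.4795 N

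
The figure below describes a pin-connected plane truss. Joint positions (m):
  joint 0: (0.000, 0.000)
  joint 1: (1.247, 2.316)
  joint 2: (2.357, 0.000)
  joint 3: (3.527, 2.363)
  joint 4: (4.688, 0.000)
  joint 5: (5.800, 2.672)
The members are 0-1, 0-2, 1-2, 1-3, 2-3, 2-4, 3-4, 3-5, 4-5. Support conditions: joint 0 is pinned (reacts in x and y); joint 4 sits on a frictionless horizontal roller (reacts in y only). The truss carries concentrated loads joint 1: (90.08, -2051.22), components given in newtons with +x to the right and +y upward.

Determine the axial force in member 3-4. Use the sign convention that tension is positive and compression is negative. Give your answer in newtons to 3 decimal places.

N=6 nodes, M=9 members, R=3 reactions → 2N=12, M+R=12
member 0 (0-1): L=2.6304, (cx,cy)=(0.4741,0.8805)
member 1 (0-2): L=2.3570, (cx,cy)=(1.0000,0.0000)
member 2 (1-2): L=2.5683, (cx,cy)=(0.4322,-0.9018)
member 3 (1-3): L=2.2805, (cx,cy)=(0.9998,0.0206)
member 4 (2-3): L=2.6368, (cx,cy)=(0.4437,0.8962)
member 5 (2-4): L=2.3310, (cx,cy)=(1.0000,0.0000)
member 6 (3-4): L=2.6328, (cx,cy)=(0.4410,-0.8975)
member 7 (3-5): L=2.2939, (cx,cy)=(0.9909,0.1347)
member 8 (4-5): L=2.8942, (cx,cy)=(0.3842,0.9232)
solve A·x = −loads:
  F[0-1] = -1659.4261 N (compression)
  F[0-2] = +876.7760 N (tension)
  F[1-2] = -667.8437 N (compression)
  F[1-3] = -588.2593 N (compression)
  F[2-3] = +672.0268 N (tension)
  F[2-4] = +289.9419 N (tension)
  F[3-4] = -657.5040 N (compression)
  F[3-5] = -0.0000 N (compression)
  F[4-5] = -0.0000 N (compression)
  Rx@0 = -90.0800 N
  Ry@0 = +1461.0970 N
  Ry@4 = +590.1230 N

-657.504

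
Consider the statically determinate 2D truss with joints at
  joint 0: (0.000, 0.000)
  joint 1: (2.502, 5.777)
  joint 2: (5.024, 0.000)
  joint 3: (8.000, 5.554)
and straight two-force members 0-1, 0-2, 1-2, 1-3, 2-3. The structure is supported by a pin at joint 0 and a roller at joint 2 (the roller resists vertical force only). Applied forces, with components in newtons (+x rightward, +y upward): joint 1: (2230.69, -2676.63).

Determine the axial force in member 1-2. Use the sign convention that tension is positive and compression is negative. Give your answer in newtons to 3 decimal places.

-4253.274

N=4 nodes, M=5 members, R=3 reactions → 2N=8, M+R=8
member 0 (0-1): L=6.2955, (cx,cy)=(0.3974,0.9176)
member 1 (0-2): L=5.0240, (cx,cy)=(1.0000,0.0000)
member 2 (1-2): L=6.3035, (cx,cy)=(0.4001,-0.9165)
member 3 (1-3): L=5.5025, (cx,cy)=(0.9992,-0.0405)
member 4 (2-3): L=6.3011, (cx,cy)=(0.4723,0.8814)
solve A·x = −loads:
  F[0-1] = +1331.0136 N (tension)
  F[0-2] = +1701.7124 N (tension)
  F[1-2] = -4253.2742 N (compression)
  F[1-3] = -0.0000 N (compression)
  F[2-3] = +0.0000 N (tension)
  Rx@0 = -2230.6900 N
  Ry@0 = -1221.3844 N
  Ry@2 = +3898.0144 N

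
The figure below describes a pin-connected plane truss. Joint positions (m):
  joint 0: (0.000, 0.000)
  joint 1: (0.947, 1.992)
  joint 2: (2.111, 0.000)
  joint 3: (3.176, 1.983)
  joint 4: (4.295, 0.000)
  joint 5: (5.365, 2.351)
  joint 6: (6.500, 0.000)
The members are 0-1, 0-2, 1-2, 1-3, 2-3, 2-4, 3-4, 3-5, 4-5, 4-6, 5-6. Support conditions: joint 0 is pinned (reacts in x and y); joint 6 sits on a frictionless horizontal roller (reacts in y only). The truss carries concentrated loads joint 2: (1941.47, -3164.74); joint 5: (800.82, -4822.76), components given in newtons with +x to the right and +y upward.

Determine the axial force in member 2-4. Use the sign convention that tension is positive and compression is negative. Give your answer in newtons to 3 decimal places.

3408.541

N=7 nodes, M=11 members, R=3 reactions → 2N=14, M+R=14
member 0 (0-1): L=2.2056, (cx,cy)=(0.4294,0.9031)
member 1 (0-2): L=2.1110, (cx,cy)=(1.0000,0.0000)
member 2 (1-2): L=2.3072, (cx,cy)=(0.5045,-0.8634)
member 3 (1-3): L=2.2290, (cx,cy)=(1.0000,-0.0040)
member 4 (2-3): L=2.2509, (cx,cy)=(0.4731,0.8810)
member 5 (2-4): L=2.1840, (cx,cy)=(1.0000,0.0000)
member 6 (3-4): L=2.2769, (cx,cy)=(0.4914,-0.8709)
member 7 (3-5): L=2.2197, (cx,cy)=(0.9862,0.1658)
member 8 (4-5): L=2.5830, (cx,cy)=(0.4142,0.9102)
member 9 (4-6): L=2.2050, (cx,cy)=(1.0000,0.0000)
member 10 (5-6): L=2.6106, (cx,cy)=(0.4348,-0.9005)
solve A·x = −loads:
  F[0-1] = -2977.8514 N (compression)
  F[0-2] = +4020.8386 N (tension)
  F[1-2] = +3128.2582 N (tension)
  F[1-3] = -2856.8334 N (compression)
  F[2-3] = +526.4540 N (tension)
  F[2-4] = +3408.5407 N (tension)
  F[3-4] = -958.2598 N (compression)
  F[3-5] = -2166.7691 N (compression)
  F[4-5] = +916.9240 N (tension)
  F[4-6] = +2557.7775 N (tension)
  F[5-6] = -5883.1973 N (compression)
  Rx@0 = -2742.2900 N
  Ry@0 = +2689.4075 N
  Ry@6 = +5298.0925 N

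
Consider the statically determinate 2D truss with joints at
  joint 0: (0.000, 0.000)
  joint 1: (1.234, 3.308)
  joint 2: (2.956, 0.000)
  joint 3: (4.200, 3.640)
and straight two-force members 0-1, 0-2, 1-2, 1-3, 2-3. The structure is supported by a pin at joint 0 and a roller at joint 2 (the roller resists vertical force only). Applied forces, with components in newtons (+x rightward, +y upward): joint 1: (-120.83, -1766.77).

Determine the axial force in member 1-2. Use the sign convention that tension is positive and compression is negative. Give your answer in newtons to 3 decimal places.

-679.053

N=4 nodes, M=5 members, R=3 reactions → 2N=8, M+R=8
member 0 (0-1): L=3.5307, (cx,cy)=(0.3495,0.9369)
member 1 (0-2): L=2.9560, (cx,cy)=(1.0000,0.0000)
member 2 (1-2): L=3.7294, (cx,cy)=(0.4617,-0.8870)
member 3 (1-3): L=2.9845, (cx,cy)=(0.9938,0.1112)
member 4 (2-3): L=3.8467, (cx,cy)=(0.3234,0.9463)
solve A·x = −loads:
  F[0-1] = -1242.8205 N (compression)
  F[0-2] = +313.5468 N (tension)
  F[1-2] = -679.0534 N (compression)
  F[1-3] = -0.0000 N (compression)
  F[2-3] = +0.0000 N (tension)
  Rx@0 = +120.8300 N
  Ry@0 = +1164.4396 N
  Ry@2 = +602.3304 N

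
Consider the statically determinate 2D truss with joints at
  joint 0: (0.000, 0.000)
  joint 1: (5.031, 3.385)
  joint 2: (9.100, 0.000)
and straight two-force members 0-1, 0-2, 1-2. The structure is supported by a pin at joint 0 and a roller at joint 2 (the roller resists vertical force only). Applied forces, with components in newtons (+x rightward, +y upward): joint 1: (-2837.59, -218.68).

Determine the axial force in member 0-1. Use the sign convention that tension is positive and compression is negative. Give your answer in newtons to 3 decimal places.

N=3 nodes, M=3 members, R=3 reactions → 2N=6, M+R=6
member 0 (0-1): L=6.0638, (cx,cy)=(0.8297,0.5582)
member 1 (0-2): L=9.1000, (cx,cy)=(1.0000,0.0000)
member 2 (1-2): L=5.2929, (cx,cy)=(0.7688,-0.6395)
solve A·x = −loads:
  F[0-1] = -2065.9818 N (compression)
  F[0-2] = -1123.4795 N (compression)
  F[1-2] = +1461.4120 N (tension)
  Rx@0 = +2837.5900 N
  Ry@0 = +1153.3023 N
  Ry@2 = -934.6223 N

-2065.982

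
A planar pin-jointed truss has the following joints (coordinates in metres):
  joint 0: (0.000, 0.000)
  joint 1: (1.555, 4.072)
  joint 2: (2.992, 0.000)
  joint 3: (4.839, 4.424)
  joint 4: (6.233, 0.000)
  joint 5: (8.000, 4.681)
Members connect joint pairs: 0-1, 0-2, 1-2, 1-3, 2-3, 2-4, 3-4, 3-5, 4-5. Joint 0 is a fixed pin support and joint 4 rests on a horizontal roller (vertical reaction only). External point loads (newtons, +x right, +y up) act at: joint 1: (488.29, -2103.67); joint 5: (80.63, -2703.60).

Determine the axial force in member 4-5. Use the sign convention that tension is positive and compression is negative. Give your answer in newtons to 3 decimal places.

N=6 nodes, M=9 members, R=3 reactions → 2N=12, M+R=12
member 0 (0-1): L=4.3588, (cx,cy)=(0.3567,0.9342)
member 1 (0-2): L=2.9920, (cx,cy)=(1.0000,0.0000)
member 2 (1-2): L=4.3181, (cx,cy)=(0.3328,-0.9430)
member 3 (1-3): L=3.3028, (cx,cy)=(0.9943,0.1066)
member 4 (2-3): L=4.7941, (cx,cy)=(0.3853,0.9228)
member 5 (2-4): L=3.2410, (cx,cy)=(1.0000,0.0000)
member 6 (3-4): L=4.6384, (cx,cy)=(0.3005,-0.9538)
member 7 (3-5): L=3.1714, (cx,cy)=(0.9967,0.0810)
member 8 (4-5): L=5.0034, (cx,cy)=(0.3532,0.9356)
solve A·x = −loads:
  F[0-1] = -463.3387 N (compression)
  F[0-2] = +734.2156 N (tension)
  F[1-2] = -1778.8109 N (compression)
  F[1-3] = -61.9791 N (compression)
  F[2-3] = +1817.7449 N (tension)
  F[2-4] = -558.0609 N (compression)
  F[3-4] = -1654.9597 N (compression)
  F[3-5] = +1139.8093 N (tension)
  F[4-5] = -2988.5377 N (compression)
  Rx@0 = -568.9200 N
  Ry@0 = +432.8511 N
  Ry@4 = +4374.4189 N

-2988.538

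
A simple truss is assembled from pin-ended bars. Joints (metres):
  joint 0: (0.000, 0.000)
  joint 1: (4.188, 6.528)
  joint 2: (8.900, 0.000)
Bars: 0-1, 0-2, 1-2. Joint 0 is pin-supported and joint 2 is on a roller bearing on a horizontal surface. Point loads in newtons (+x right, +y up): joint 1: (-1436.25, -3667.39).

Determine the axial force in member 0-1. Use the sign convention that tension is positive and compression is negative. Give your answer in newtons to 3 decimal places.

-3558.500

N=3 nodes, M=3 members, R=3 reactions → 2N=6, M+R=6
member 0 (0-1): L=7.7559, (cx,cy)=(0.5400,0.8417)
member 1 (0-2): L=8.9000, (cx,cy)=(1.0000,0.0000)
member 2 (1-2): L=8.0509, (cx,cy)=(0.5853,-0.8108)
solve A·x = −loads:
  F[0-1] = -3558.5004 N (compression)
  F[0-2] = +485.2526 N (tension)
  F[1-2] = -829.1049 N (compression)
  Rx@0 = +1436.2500 N
  Ry@0 = +2995.1215 N
  Ry@2 = +672.2685 N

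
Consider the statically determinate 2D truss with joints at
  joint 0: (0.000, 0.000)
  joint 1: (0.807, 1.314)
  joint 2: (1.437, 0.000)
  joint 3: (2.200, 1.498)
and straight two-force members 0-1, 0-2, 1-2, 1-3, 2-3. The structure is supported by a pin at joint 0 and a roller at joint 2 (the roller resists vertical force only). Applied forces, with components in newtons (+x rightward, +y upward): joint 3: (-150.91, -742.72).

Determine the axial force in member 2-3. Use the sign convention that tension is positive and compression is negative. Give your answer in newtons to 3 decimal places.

-869.653

N=4 nodes, M=5 members, R=3 reactions → 2N=8, M+R=8
member 0 (0-1): L=1.5420, (cx,cy)=(0.5233,0.8521)
member 1 (0-2): L=1.4370, (cx,cy)=(1.0000,0.0000)
member 2 (1-2): L=1.4572, (cx,cy)=(0.4323,-0.9017)
member 3 (1-3): L=1.4051, (cx,cy)=(0.9914,0.1310)
member 4 (2-3): L=1.6811, (cx,cy)=(0.4539,0.8911)
solve A·x = −loads:
  F[0-1] = +278.1796 N (tension)
  F[0-2] = -296.4918 N (compression)
  F[1-2] = -227.1686 N (compression)
  F[1-3] = +245.9111 N (tension)
  F[2-3] = -869.6526 N (compression)
  Rx@0 = +150.9100 N
  Ry@0 = -237.0440 N
  Ry@2 = +979.7640 N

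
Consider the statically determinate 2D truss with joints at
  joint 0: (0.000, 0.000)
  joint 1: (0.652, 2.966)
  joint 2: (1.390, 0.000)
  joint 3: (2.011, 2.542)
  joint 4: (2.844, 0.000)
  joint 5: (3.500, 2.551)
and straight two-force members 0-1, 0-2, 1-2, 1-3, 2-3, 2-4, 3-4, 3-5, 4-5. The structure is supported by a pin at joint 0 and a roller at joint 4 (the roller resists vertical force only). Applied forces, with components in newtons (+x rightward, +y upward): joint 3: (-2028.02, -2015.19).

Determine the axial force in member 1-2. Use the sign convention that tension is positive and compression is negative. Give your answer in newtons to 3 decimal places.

2868.703

N=6 nodes, M=9 members, R=3 reactions → 2N=12, M+R=12
member 0 (0-1): L=3.0368, (cx,cy)=(0.2147,0.9767)
member 1 (0-2): L=1.3900, (cx,cy)=(1.0000,0.0000)
member 2 (1-2): L=3.0564, (cx,cy)=(0.2415,-0.9704)
member 3 (1-3): L=1.4236, (cx,cy)=(0.9546,-0.2978)
member 4 (2-3): L=2.6168, (cx,cy)=(0.2373,0.9714)
member 5 (2-4): L=1.4540, (cx,cy)=(1.0000,0.0000)
member 6 (3-4): L=2.6750, (cx,cy)=(0.3114,-0.9503)
member 7 (3-5): L=1.4890, (cx,cy)=(1.0000,0.0060)
member 8 (4-5): L=2.6340, (cx,cy)=(0.2491,0.9685)
solve A·x = −loads:
  F[0-1] = -2460.2843 N (compression)
  F[0-2] = -1499.8008 N (compression)
  F[1-2] = +2868.7029 N (tension)
  F[1-3] = -1278.9309 N (compression)
  F[2-3] = -2865.6879 N (compression)
  F[2-4] = -127.0543 N (compression)
  F[3-4] = +408.0082 N (tension)
  F[3-5] = -0.0000 N (tension)
  F[4-5] = -0.0000 N (tension)
  Rx@0 = +2028.0200 N
  Ry@0 = +2402.9114 N
  Ry@4 = -387.7214 N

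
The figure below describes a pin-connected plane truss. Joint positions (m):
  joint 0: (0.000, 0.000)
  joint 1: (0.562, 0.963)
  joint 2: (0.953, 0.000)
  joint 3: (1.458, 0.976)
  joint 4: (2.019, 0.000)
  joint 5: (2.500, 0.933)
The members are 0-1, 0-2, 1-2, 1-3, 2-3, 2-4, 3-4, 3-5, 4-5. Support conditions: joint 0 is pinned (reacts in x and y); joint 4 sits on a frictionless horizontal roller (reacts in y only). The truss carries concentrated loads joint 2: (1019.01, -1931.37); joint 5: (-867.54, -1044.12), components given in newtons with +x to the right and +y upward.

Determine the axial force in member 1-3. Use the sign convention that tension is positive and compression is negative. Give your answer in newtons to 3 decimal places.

N=6 nodes, M=9 members, R=3 reactions → 2N=12, M+R=12
member 0 (0-1): L=1.1150, (cx,cy)=(0.5040,0.8637)
member 1 (0-2): L=0.9530, (cx,cy)=(1.0000,0.0000)
member 2 (1-2): L=1.0394, (cx,cy)=(0.3762,-0.9265)
member 3 (1-3): L=0.8961, (cx,cy)=(0.9999,0.0145)
member 4 (2-3): L=1.0989, (cx,cy)=(0.4595,0.8882)
member 5 (2-4): L=1.0660, (cx,cy)=(1.0000,0.0000)
member 6 (3-4): L=1.1257, (cx,cy)=(0.4983,-0.8670)
member 7 (3-5): L=1.0429, (cx,cy)=(0.9991,-0.0412)
member 8 (4-5): L=1.0497, (cx,cy)=(0.4582,0.8888)
solve A·x = −loads:
  F[0-1] = -1356.8476 N (compression)
  F[0-2] = +835.3731 N (tension)
  F[1-2] = +1246.7419 N (tension)
  F[1-3] = -1153.0443 N (compression)
  F[2-3] = +873.9635 N (tension)
  F[2-4] = -116.2441 N (compression)
  F[3-4] = -860.6650 N (compression)
  F[3-5] = -322.6686 N (compression)
  F[4-5] = -1189.6764 N (compression)
  Rx@0 = -151.4700 N
  Ry@0 = +1171.8839 N
  Ry@4 = +1803.6061 N

-1153.044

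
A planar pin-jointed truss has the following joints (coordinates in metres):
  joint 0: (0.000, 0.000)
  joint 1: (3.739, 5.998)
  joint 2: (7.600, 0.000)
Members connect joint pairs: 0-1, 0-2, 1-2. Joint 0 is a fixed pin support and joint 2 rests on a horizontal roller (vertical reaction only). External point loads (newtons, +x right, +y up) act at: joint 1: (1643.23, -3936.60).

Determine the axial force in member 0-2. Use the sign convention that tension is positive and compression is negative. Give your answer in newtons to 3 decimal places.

N=3 nodes, M=3 members, R=3 reactions → 2N=6, M+R=6
member 0 (0-1): L=7.0680, (cx,cy)=(0.5290,0.8486)
member 1 (0-2): L=7.6000, (cx,cy)=(1.0000,0.0000)
member 2 (1-2): L=7.1333, (cx,cy)=(0.5413,-0.8409)
solve A·x = −loads:
  F[0-1] = -828.4555 N (compression)
  F[0-2] = +2081.4884 N (tension)
  F[1-2] = -3845.5808 N (compression)
  Rx@0 = -1643.2300 N
  Ry@0 = +703.0420 N
  Ry@2 = +3233.5580 N

2081.488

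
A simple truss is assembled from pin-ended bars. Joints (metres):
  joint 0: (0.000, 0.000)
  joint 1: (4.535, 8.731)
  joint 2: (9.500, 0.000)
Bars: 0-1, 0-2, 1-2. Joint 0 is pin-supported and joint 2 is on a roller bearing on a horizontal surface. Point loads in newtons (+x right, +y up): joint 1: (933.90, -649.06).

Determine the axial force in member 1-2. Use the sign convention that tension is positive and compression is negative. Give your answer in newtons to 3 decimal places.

-1343.811

N=3 nodes, M=3 members, R=3 reactions → 2N=6, M+R=6
member 0 (0-1): L=9.8385, (cx,cy)=(0.4609,0.8874)
member 1 (0-2): L=9.5000, (cx,cy)=(1.0000,0.0000)
member 2 (1-2): L=10.0440, (cx,cy)=(0.4943,-0.8693)
solve A·x = −loads:
  F[0-1] = +584.9297 N (tension)
  F[0-2] = +664.2807 N (tension)
  F[1-2] = -1343.8115 N (compression)
  Rx@0 = -933.9000 N
  Ry@0 = -519.0840 N
  Ry@2 = +1168.1440 N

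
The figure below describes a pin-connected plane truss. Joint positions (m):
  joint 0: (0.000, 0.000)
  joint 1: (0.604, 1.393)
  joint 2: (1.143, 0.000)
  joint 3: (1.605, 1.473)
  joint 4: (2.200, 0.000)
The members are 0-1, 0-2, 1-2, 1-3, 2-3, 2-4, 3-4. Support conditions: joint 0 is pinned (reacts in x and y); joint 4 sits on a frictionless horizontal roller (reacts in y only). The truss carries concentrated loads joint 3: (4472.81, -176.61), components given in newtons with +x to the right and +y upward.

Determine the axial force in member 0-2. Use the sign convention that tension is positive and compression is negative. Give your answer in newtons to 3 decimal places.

N=5 nodes, M=7 members, R=3 reactions → 2N=10, M+R=10
member 0 (0-1): L=1.5183, (cx,cy)=(0.3978,0.9175)
member 1 (0-2): L=1.1430, (cx,cy)=(1.0000,0.0000)
member 2 (1-2): L=1.4936, (cx,cy)=(0.3609,-0.9326)
member 3 (1-3): L=1.0042, (cx,cy)=(0.9968,0.0797)
member 4 (2-3): L=1.5438, (cx,cy)=(0.2993,0.9542)
member 5 (2-4): L=1.0570, (cx,cy)=(1.0000,0.0000)
member 6 (3-4): L=1.5886, (cx,cy)=(0.3745,-0.9272)
solve A·x = −loads:
  F[0-1] = +3212.0861 N (tension)
  F[0-2] = +3195.0076 N (tension)
  F[1-2] = -2958.9011 N (compression)
  F[1-3] = +2353.0381 N (tension)
  F[2-3] = +2892.0763 N (tension)
  F[2-4] = +1261.7371 N (tension)
  F[3-4] = -3368.8016 N (compression)
  Rx@0 = -4472.8100 N
  Ry@0 = -2946.9846 N
  Ry@4 = +3123.5946 N

3195.008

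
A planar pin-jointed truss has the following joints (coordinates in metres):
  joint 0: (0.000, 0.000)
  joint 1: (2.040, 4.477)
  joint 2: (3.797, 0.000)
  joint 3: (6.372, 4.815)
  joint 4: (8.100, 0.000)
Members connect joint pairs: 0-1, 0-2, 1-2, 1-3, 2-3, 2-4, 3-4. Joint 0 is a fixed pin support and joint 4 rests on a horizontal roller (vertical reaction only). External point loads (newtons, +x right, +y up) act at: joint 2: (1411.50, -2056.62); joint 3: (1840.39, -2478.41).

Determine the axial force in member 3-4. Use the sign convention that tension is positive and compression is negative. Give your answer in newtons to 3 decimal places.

-4258.038

N=5 nodes, M=7 members, R=3 reactions → 2N=10, M+R=10
member 0 (0-1): L=4.9199, (cx,cy)=(0.4146,0.9100)
member 1 (0-2): L=3.7970, (cx,cy)=(1.0000,0.0000)
member 2 (1-2): L=4.8094, (cx,cy)=(0.3653,-0.9309)
member 3 (1-3): L=4.3452, (cx,cy)=(0.9970,0.0778)
member 4 (2-3): L=5.4603, (cx,cy)=(0.4716,0.8818)
member 5 (2-4): L=4.3030, (cx,cy)=(1.0000,0.0000)
member 6 (3-4): L=5.1157, (cx,cy)=(0.3378,-0.9412)
solve A·x = −loads:
  F[0-1] = -579.4233 N (compression)
  F[0-2] = +3492.1450 N (tension)
  F[1-2] = +530.0481 N (tension)
  F[1-3] = -435.2131 N (compression)
  F[2-3] = +1772.7071 N (tension)
  F[2-4] = +1438.3005 N (tension)
  F[3-4] = -4258.0377 N (compression)
  Rx@0 = -3251.8900 N
  Ry@0 = +527.2655 N
  Ry@4 = +4007.7645 N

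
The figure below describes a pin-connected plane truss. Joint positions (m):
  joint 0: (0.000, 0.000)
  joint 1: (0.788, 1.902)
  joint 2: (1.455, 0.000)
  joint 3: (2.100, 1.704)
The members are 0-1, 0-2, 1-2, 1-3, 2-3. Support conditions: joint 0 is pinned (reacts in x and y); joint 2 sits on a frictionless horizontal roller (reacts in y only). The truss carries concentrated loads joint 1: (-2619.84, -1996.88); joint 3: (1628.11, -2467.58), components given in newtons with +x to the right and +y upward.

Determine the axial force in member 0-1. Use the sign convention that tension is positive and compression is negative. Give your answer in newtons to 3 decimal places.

N=4 nodes, M=5 members, R=3 reactions → 2N=8, M+R=8
member 0 (0-1): L=2.0588, (cx,cy)=(0.3828,0.9239)
member 1 (0-2): L=1.4550, (cx,cy)=(1.0000,0.0000)
member 2 (1-2): L=2.0156, (cx,cy)=(0.3309,-0.9437)
member 3 (1-3): L=1.3269, (cx,cy)=(0.9888,-0.1492)
member 4 (2-3): L=1.8220, (cx,cy)=(0.3540,0.9352)
solve A·x = −loads:
  F[0-1] = -1449.9043 N (compression)
  F[0-2] = -436.7760 N (compression)
  F[1-2] = -1084.2441 N (compression)
  F[1-3] = +2451.1341 N (tension)
  F[2-3] = -2247.3431 N (compression)
  Rx@0 = +991.7300 N
  Ry@0 = +1339.4956 N
  Ry@2 = +3124.9644 N

-1449.904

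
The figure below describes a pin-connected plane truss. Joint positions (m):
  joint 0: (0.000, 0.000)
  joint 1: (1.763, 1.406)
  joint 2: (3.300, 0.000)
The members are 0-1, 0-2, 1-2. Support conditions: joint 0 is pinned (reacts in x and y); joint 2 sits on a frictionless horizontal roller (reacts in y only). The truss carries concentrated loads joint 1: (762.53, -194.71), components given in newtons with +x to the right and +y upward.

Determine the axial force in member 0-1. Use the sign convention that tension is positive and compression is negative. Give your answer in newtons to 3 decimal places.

N=3 nodes, M=3 members, R=3 reactions → 2N=6, M+R=6
member 0 (0-1): L=2.2550, (cx,cy)=(0.7818,0.6235)
member 1 (0-2): L=3.3000, (cx,cy)=(1.0000,0.0000)
member 2 (1-2): L=2.0831, (cx,cy)=(0.7379,-0.6750)
solve A·x = −loads:
  F[0-1] = +375.6129 N (tension)
  F[0-2] = +468.8684 N (tension)
  F[1-2] = -635.4512 N (compression)
  Rx@0 = -762.5300 N
  Ry@0 = -234.1963 N
  Ry@2 = +428.9063 N

375.613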